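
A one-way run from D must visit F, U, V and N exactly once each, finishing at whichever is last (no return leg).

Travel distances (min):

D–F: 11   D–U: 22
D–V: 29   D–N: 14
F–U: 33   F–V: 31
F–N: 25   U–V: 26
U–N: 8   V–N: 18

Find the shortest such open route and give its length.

There are 4! = 24 possible orderings.
D → F → U → V → N: 11+33+26+18 = 88
D → F → U → N → V: 11+33+8+18 = 70
D → F → V → U → N: 11+31+26+8 = 76
D → F → V → N → U: 11+31+18+8 = 68
D → F → N → U → V: 11+25+8+26 = 70
D → F → N → V → U: 11+25+18+26 = 80
D → U → F → V → N: 22+33+31+18 = 104
D → U → F → N → V: 22+33+25+18 = 98
D → U → V → F → N: 22+26+31+25 = 104
D → U → V → N → F: 22+26+18+25 = 91
D → U → N → F → V: 22+8+25+31 = 86
D → U → N → V → F: 22+8+18+31 = 79
D → V → F → U → N: 29+31+33+8 = 101
D → V → F → N → U: 29+31+25+8 = 93
… (10 more)
The minimum is 68.
One shortest path: D → F → V → N → U.

Shortest open route: 68 min.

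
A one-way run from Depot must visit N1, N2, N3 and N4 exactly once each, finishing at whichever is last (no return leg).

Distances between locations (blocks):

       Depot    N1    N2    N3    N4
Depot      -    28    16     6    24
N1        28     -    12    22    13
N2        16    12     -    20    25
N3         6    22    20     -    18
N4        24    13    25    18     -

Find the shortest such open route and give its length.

There are 4! = 24 possible orderings.
Depot → N1 → N2 → N3 → N4: 28+12+20+18 = 78
Depot → N1 → N2 → N4 → N3: 28+12+25+18 = 83
Depot → N1 → N3 → N2 → N4: 28+22+20+25 = 95
Depot → N1 → N3 → N4 → N2: 28+22+18+25 = 93
Depot → N1 → N4 → N2 → N3: 28+13+25+20 = 86
Depot → N1 → N4 → N3 → N2: 28+13+18+20 = 79
Depot → N2 → N1 → N3 → N4: 16+12+22+18 = 68
Depot → N2 → N1 → N4 → N3: 16+12+13+18 = 59
Depot → N2 → N3 → N1 → N4: 16+20+22+13 = 71
Depot → N2 → N3 → N4 → N1: 16+20+18+13 = 67
Depot → N2 → N4 → N1 → N3: 16+25+13+22 = 76
Depot → N2 → N4 → N3 → N1: 16+25+18+22 = 81
Depot → N3 → N1 → N2 → N4: 6+22+12+25 = 65
Depot → N3 → N1 → N4 → N2: 6+22+13+25 = 66
… (10 more)
Depot → N3 → N4 → N1 → N2: 6+18+13+12 = 49  ← best
The minimum is 49.
One shortest path: Depot → N3 → N4 → N1 → N2.

Shortest open route: 49 blocks.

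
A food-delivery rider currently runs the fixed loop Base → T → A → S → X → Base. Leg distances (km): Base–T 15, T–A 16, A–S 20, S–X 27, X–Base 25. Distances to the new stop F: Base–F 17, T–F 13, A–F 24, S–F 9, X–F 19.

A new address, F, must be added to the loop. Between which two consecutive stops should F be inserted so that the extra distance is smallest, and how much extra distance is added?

Adding 1 km by placing F on the S–X leg.

Insertion cost between consecutive stops i–j is d(i,F) + d(F,j) − d(i,j):
  between Base and T: 17 + 13 − 15 = 15
  between T and A: 13 + 24 − 16 = 21
  between A and S: 24 + 9 − 20 = 13
  between S and X: 9 + 19 − 27 = 1
  between X and Base: 19 + 17 − 25 = 11
Cheapest insertion is between S and X, adding 1.
New total = 103 + 1 = 104.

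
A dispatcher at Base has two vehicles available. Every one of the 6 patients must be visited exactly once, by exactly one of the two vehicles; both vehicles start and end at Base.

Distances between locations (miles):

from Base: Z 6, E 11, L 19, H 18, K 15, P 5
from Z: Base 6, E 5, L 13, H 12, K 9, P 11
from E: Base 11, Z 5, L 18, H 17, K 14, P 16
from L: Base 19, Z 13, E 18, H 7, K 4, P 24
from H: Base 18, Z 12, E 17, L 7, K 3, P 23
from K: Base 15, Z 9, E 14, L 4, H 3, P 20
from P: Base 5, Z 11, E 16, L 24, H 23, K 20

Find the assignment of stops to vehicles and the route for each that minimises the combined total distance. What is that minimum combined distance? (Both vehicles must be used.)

Minimum combined distance: 64 miles.

There are 2^5 − 1 = 31 ways to divide the 6 stops into two non-empty groups. For each, the best each vehicle can do is its own shortest tour through its group:
  {Z} + {E, L, H, K, P}: 12 + 64 = 76
  {E} + {Z, L, H, K, P}: 22 + 54 = 76
  {Z, E} + {L, H, K, P}: 22 + 54 = 76
  {L} + {Z, E, H, K, P}: 38 + 56 = 94
  {Z, L} + {E, H, K, P}: 38 + 56 = 94
  {E, L} + {Z, H, K, P}: 48 + 46 = 94
  … (31 splits in total)
  {Z, E, L, H, K} + {P}: 54 + 10 = 64  ← best
Best: vehicle 1 Base → Z → E → L → H → K → Base = 54; vehicle 2 Base → P → Base = 10; combined 64.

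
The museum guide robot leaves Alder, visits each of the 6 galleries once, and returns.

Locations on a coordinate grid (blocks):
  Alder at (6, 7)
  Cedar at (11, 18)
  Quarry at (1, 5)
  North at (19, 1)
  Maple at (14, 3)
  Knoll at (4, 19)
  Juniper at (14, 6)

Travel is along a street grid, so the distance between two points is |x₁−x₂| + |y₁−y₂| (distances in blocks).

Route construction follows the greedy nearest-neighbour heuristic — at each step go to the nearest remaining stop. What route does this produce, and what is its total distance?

Nearest-neighbour total = 78 blocks; route Alder → Quarry → Juniper → Maple → North → Cedar → Knoll → Alder.

From Alder: distances to unvisited — Quarry=7, Juniper=9, Maple=12, Knoll=14, Cedar=16, North=19. Nearest is Quarry (7).
From Quarry: distances to unvisited — Juniper=14, Maple=15, Knoll=17, North=22, Cedar=23. Nearest is Juniper (14).
From Juniper: distances to unvisited — Maple=3, North=10, Cedar=15, Knoll=23. Nearest is Maple (3).
From Maple: distances to unvisited — North=7, Cedar=18, Knoll=26. Nearest is North (7).
From North: distances to unvisited — Cedar=25, Knoll=33. Nearest is Cedar (25).
From Cedar: distances to unvisited — Knoll=8. Nearest is Knoll (8).
Return Knoll→Alder: 14.
Total = 7 + 14 + 3 + 7 + 25 + 8 + 14 = 78.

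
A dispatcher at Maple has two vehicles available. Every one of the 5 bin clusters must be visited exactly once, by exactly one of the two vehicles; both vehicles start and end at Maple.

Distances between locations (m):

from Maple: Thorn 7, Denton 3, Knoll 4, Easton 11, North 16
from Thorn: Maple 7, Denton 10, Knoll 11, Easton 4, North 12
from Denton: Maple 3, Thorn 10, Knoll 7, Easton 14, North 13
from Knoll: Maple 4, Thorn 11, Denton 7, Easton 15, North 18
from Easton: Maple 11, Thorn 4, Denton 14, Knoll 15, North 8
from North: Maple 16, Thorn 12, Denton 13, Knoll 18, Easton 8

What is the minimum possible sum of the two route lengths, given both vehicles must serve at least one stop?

Try each way of splitting the stops between the two vehicles (each non-empty) and, for each split, find the best tour for each vehicle:
  {Thorn} + {Denton, Knoll, Easton, North}: 14 + 43 = 57
  {Denton} + {Thorn, Knoll, Easton, North}: 6 + 41 = 47
  {Thorn, Denton} + {Knoll, Easton, North}: 20 + 41 = 61
  {Knoll} + {Thorn, Denton, Easton, North}: 8 + 35 = 43
  {Thorn, Knoll} + {Denton, Easton, North}: 22 + 35 = 57
  {Denton, Knoll} + {Thorn, Easton, North}: 14 + 35 = 49
  … (15 splits in total)
Best: vehicle 1 Maple → Knoll → Maple = 8; vehicle 2 Maple → Thorn → Easton → North → Denton → Maple = 35; combined 43.

Minimum combined distance: 43 m.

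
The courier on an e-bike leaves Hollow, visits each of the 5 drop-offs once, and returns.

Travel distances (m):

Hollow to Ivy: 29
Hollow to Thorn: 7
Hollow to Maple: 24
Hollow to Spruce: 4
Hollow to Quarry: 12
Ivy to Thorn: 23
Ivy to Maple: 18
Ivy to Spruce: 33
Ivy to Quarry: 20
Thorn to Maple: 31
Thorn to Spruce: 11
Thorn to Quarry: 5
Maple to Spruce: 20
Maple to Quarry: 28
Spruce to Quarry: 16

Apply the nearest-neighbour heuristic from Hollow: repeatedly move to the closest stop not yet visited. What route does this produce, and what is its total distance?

At Hollow the remaining stops are Spruce 4, Thorn 7, Quarry 12, Maple 24, Ivy 29; go to Spruce.
At Spruce the remaining stops are Thorn 11, Quarry 16, Maple 20, Ivy 33; go to Thorn.
At Thorn the remaining stops are Quarry 5, Ivy 23, Maple 31; go to Quarry.
At Quarry the remaining stops are Ivy 20, Maple 28; go to Ivy.
At Ivy the remaining stops are Maple 18; go to Maple.
Return Maple→Hollow: 24.
Total = 4 + 11 + 5 + 20 + 18 + 24 = 82.

Nearest-neighbour total = 82 m; route Hollow → Spruce → Thorn → Quarry → Ivy → Maple → Hollow.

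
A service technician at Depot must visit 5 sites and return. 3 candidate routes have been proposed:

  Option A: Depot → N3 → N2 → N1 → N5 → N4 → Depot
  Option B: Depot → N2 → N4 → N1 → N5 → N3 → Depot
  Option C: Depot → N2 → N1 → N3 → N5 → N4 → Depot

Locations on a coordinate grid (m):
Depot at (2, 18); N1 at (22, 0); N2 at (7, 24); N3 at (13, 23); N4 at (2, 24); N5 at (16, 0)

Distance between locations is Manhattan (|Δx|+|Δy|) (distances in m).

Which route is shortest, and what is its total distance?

Option A: 16 + 7 + 39 + 6 + 38 + 6 = 112
Option B: 11 + 5 + 44 + 6 + 26 + 16 = 108
Option C: 11 + 39 + 32 + 26 + 38 + 6 = 152

Shortest is Option B, total 108 m.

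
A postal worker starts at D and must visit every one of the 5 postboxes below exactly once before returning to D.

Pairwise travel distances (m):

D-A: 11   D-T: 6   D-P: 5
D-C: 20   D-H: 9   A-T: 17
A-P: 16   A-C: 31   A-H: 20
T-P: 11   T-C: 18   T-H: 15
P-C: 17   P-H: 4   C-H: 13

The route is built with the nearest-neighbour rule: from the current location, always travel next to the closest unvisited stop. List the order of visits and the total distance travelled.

From D: distances to unvisited — P=5, T=6, H=9, A=11, C=20. Nearest is P (5).
From P: distances to unvisited — H=4, T=11, A=16, C=17. Nearest is H (4).
From H: distances to unvisited — C=13, T=15, A=20. Nearest is C (13).
From C: distances to unvisited — T=18, A=31. Nearest is T (18).
From T: distances to unvisited — A=17. Nearest is A (17).
Return A→D: 11.
Total = 5 + 4 + 13 + 18 + 17 + 11 = 68.

Nearest-neighbour total = 68 m; route D → P → H → C → T → A → D.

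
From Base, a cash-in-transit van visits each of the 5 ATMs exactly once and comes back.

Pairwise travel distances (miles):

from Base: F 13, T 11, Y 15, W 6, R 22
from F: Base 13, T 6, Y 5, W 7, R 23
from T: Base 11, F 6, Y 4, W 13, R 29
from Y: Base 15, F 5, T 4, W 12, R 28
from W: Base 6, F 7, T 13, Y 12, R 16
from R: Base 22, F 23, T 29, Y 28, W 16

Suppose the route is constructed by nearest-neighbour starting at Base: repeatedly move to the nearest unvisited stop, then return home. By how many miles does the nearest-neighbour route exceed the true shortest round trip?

Base: W=6, T=11, F=13, Y=15, R=22 ⇒ W
W: F=7, Y=12, T=13, R=16 ⇒ F
F: Y=5, T=6, R=23 ⇒ Y
Y: T=4, R=28 ⇒ T
T: R=29 ⇒ R
NN route Base → W → F → Y → T → R → Base costs 73.
Optimal: Base → T → Y → F → W → R → Base costs 65 (by enumerating all 60 distinct tours).
Excess = 73 − 65 = 8.

The nearest-neighbour route is 8 miles longer than optimal.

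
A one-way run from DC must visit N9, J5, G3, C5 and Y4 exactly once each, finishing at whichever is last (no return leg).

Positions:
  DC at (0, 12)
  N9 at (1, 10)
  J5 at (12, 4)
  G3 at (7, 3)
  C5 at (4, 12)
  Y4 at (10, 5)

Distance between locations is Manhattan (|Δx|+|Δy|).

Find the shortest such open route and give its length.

Shortest open route: 28.

There are 5! = 120 possible orderings.
DC→N9→J5→G3→C5→Y4: 3+17+6+12+13 = 51
DC→N9→J5→G3→Y4→C5: 3+17+6+5+13 = 44
DC→N9→J5→C5→G3→Y4: 3+17+16+12+5 = 53
DC→N9→J5→C5→Y4→G3: 3+17+16+13+5 = 54
DC→N9→J5→Y4→G3→C5: 3+17+3+5+12 = 40
DC→N9→J5→Y4→C5→G3: 3+17+3+13+12 = 48
DC→N9→G3→J5→C5→Y4: 3+13+6+16+13 = 51
DC→N9→G3→J5→Y4→C5: 3+13+6+3+13 = 38
DC→N9→G3→C5→J5→Y4: 3+13+12+16+3 = 47
DC→N9→G3→C5→Y4→J5: 3+13+12+13+3 = 44
DC→N9→G3→Y4→J5→C5: 3+13+5+3+16 = 40
DC→N9→G3→Y4→C5→J5: 3+13+5+13+16 = 50
DC→N9→C5→J5→G3→Y4: 3+5+16+6+5 = 35
DC→N9→C5→J5→Y4→G3: 3+5+16+3+5 = 32
… (106 more)
DC→N9→C5→G3→Y4→J5: 3+5+12+5+3 = 28  ← best
The minimum is 28.
One shortest path: DC → N9 → C5 → G3 → Y4 → J5.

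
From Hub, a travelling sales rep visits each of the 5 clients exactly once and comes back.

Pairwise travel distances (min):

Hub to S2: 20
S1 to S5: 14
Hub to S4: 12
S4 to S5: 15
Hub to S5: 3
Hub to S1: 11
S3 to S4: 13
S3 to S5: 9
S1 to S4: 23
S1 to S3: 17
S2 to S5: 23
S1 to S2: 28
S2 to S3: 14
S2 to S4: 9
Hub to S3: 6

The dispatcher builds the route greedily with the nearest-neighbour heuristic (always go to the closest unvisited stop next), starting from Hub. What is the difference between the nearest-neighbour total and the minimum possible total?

Excess over optimum: 4 min.

Hub: S5=3, S3=6, S1=11, S4=12, S2=20 ⇒ S5
S5: S3=9, S1=14, S4=15, S2=23 ⇒ S3
S3: S4=13, S2=14, S1=17 ⇒ S4
S4: S2=9, S1=23 ⇒ S2
S2: S1=28 ⇒ S1
NN route Hub → S5 → S3 → S4 → S2 → S1 → Hub costs 73.
Optimal: Hub → S1 → S3 → S2 → S4 → S5 → Hub costs 69 (by enumerating all 60 distinct tours).
Excess = 73 − 69 = 4.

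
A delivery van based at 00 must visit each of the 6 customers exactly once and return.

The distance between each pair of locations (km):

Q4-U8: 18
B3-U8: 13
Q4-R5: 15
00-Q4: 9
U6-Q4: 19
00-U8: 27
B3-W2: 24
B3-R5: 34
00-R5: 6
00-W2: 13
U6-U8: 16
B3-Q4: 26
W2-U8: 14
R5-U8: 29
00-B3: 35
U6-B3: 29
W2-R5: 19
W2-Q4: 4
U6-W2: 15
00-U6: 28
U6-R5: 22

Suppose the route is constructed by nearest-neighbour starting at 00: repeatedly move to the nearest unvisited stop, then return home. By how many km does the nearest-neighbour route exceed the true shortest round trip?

From 00: R5=6, Q4=9, W2=13, U8=27, U6=28, B3=35 → choose R5 (6).
From R5: Q4=15, W2=19, U6=22, U8=29, B3=34 → choose Q4 (15).
From Q4: W2=4, U8=18, U6=19, B3=26 → choose W2 (4).
From W2: U8=14, U6=15, B3=24 → choose U8 (14).
From U8: B3=13, U6=16 → choose B3 (13).
From B3: U6=29 → choose U6 (29).
NN route 00 → R5 → Q4 → W2 → U8 → B3 → U6 → 00 costs 109.
Optimal: 00 → Q4 → W2 → B3 → U8 → U6 → R5 → 00 costs 94 (by enumerating all 360 distinct tours).
Excess = 109 − 94 = 15.

The nearest-neighbour route is 15 km longer than optimal.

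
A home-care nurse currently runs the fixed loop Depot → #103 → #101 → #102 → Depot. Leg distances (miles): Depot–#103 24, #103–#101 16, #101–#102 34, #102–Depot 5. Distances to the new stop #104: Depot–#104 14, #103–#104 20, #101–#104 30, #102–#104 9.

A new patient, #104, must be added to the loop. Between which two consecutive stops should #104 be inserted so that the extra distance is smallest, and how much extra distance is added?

Adding 5 miles by placing #104 on the #101–#102 leg.

Insertion cost between consecutive stops i–j is d(i,#104) + d(#104,j) − d(i,j):
  between Depot and #103: 14 + 20 − 24 = 10
  between #103 and #101: 20 + 30 − 16 = 34
  between #101 and #102: 30 + 9 − 34 = 5
  between #102 and Depot: 9 + 14 − 5 = 18
Cheapest insertion is between #101 and #102, adding 5.
New total = 79 + 5 = 84.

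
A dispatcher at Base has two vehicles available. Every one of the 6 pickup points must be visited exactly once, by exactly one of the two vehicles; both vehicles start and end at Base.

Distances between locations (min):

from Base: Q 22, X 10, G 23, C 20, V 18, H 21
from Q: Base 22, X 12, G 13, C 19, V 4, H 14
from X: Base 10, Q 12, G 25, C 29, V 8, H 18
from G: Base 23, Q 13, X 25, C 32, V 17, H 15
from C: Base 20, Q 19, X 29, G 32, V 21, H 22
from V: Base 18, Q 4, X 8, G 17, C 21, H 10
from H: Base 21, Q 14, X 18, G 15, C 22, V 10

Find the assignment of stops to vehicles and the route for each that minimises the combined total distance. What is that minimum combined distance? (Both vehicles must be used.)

111 min — the smallest possible combined total.

Check every non-empty split of the stops between the two vehicles; for each half take its own optimal tour:
  {Q} + {X, G, C, V, H}: 44 + 92 = 136
  {X} + {Q, G, C, V, H}: 20 + 91 = 111
  {Q, X} + {G, C, V, H}: 44 + 89 = 133
  {G} + {Q, X, C, V, H}: 46 + 78 = 124
  {Q, G} + {X, C, V, H}: 58 + 70 = 128
  {X, G} + {Q, C, V, H}: 58 + 74 = 132
  … (31 splits in total)
Best: vehicle 1 Base → X → Base = 20; vehicle 2 Base → G → H → V → Q → C → Base = 91; combined 111.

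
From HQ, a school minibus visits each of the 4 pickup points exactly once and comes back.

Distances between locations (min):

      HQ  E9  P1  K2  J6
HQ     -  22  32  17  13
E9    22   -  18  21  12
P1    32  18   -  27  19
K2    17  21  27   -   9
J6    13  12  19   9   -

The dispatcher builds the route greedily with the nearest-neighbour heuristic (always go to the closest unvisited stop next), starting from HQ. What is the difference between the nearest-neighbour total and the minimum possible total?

The nearest-neighbour route is 8 min longer than optimal.

HQ: J6=13, K2=17, E9=22, P1=32 ⇒ J6
J6: K2=9, E9=12, P1=19 ⇒ K2
K2: E9=21, P1=27 ⇒ E9
E9: P1=18 ⇒ P1
NN route HQ → J6 → K2 → E9 → P1 → HQ costs 93.
Optimal: HQ → E9 → P1 → J6 → K2 → HQ costs 85 (by enumerating all 12 distinct tours).
Excess = 93 − 85 = 8.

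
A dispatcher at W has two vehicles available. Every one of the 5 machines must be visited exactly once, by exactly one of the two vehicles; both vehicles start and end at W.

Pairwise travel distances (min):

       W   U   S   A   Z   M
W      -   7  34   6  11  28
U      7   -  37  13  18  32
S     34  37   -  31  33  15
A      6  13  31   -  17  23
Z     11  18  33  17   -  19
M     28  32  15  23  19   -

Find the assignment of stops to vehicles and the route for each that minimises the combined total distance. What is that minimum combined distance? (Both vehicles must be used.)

Minimum combined distance: 96 min.

Try each way of splitting the stops between the two vehicles (each non-empty) and, for each split, find the best tour for each vehicle:
  {U} + {S, A, Z, M}: 14 + 82 = 96
  {S} + {U, A, Z, M}: 68 + 73 = 141
  {U, S} + {A, Z, M}: 78 + 59 = 137
  {A} + {U, S, Z, M}: 12 + 89 = 101
  {U, A} + {S, Z, M}: 26 + 79 = 105
  {S, A} + {U, Z, M}: 71 + 69 = 140
  … (15 splits in total)
Best: vehicle 1 W → U → W = 14; vehicle 2 W → A → S → M → Z → W = 82; combined 96.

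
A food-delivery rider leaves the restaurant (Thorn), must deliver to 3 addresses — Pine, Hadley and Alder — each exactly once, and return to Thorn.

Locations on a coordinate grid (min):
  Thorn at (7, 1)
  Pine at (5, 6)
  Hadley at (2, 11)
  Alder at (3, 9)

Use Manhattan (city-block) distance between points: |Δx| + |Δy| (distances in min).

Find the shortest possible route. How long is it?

With 3 stops there are 3!/2 = 3 distinct round trips (a route and its reverse cost the same).
Thorn→Pine→Hadley→Alder→Thorn: 7+8+3+12 = 30
Thorn→Pine→Alder→Hadley→Thorn: 7+5+3+15 = 30
Thorn→Hadley→Pine→Alder→Thorn: 15+8+5+12 = 40
The minimum is 30.
One optimal route: Thorn → Pine → Hadley → Alder → Thorn (or its reverse).

Minimum total distance: 30 min.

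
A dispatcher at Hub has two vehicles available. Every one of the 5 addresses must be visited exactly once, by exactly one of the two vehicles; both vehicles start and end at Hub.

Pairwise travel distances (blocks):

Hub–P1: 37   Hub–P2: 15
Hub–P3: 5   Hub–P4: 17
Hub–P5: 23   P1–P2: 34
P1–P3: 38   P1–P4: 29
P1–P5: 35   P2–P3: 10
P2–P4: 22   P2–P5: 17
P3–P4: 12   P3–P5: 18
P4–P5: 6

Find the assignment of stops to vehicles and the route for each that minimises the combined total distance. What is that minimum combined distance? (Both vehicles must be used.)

Check every non-empty split of the stops between the two vehicles; for each half take its own optimal tour:
  {P1} + {P2, P3, P4, P5}: 74 + 55 = 129
  {P2} + {P1, P3, P4, P5}: 30 + 95 = 125
  {P1, P2} + {P3, P4, P5}: 86 + 46 = 132
  {P3} + {P1, P2, P4, P5}: 10 + 104 = 114
  {P1, P3} + {P2, P4, P5}: 80 + 55 = 135
  {P2, P3} + {P1, P4, P5}: 30 + 95 = 125
  … (15 splits in total)
Best: vehicle 1 Hub → P3 → Hub = 10; vehicle 2 Hub → P1 → P4 → P5 → P2 → Hub = 104; combined 114.

Minimum combined distance: 114 blocks.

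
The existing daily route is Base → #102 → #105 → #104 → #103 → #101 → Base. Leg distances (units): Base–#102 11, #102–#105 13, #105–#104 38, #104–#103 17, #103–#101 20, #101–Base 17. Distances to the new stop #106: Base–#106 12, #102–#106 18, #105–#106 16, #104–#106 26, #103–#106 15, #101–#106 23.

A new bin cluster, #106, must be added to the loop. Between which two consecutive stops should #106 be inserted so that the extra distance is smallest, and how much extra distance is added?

Insertion cost between consecutive stops i–j is d(i,#106) + d(#106,j) − d(i,j):
  between Base and #102: 12 + 18 − 11 = 19
  between #102 and #105: 18 + 16 − 13 = 21
  between #105 and #104: 16 + 26 − 38 = 4
  between #104 and #103: 26 + 15 − 17 = 24
  between #103 and #101: 15 + 23 − 20 = 18
  between #101 and Base: 23 + 12 − 17 = 18
Cheapest insertion is between #105 and #104, adding 4.
New total = 116 + 4 = 120.

Adding 4 by placing #106 on the #105–#104 leg.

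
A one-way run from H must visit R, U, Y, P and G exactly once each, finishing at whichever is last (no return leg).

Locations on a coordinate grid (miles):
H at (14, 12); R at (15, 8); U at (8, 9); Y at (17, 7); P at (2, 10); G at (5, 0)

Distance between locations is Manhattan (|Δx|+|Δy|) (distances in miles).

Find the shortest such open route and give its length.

Minimum one-way distance = 39 miles.

There are 5! = 120 possible orderings.
H - R - U - Y - P - G: 5+8+11+18+13 = 55
H - R - U - Y - G - P: 5+8+11+19+13 = 56
H - R - U - P - Y - G: 5+8+7+18+19 = 57
H - R - U - P - G - Y: 5+8+7+13+19 = 52
H - R - U - G - Y - P: 5+8+12+19+18 = 62
H - R - U - G - P - Y: 5+8+12+13+18 = 56
H - R - Y - U - P - G: 5+3+11+7+13 = 39
H - R - Y - U - G - P: 5+3+11+12+13 = 44
H - R - Y - P - U - G: 5+3+18+7+12 = 45
H - R - Y - P - G - U: 5+3+18+13+12 = 51
H - R - Y - G - U - P: 5+3+19+12+7 = 46
H - R - Y - G - P - U: 5+3+19+13+7 = 47
H - R - P - U - Y - G: 5+15+7+11+19 = 57
H - R - P - U - G - Y: 5+15+7+12+19 = 58
… (106 more)
The minimum is 39.
One shortest path: H → R → Y → U → P → G.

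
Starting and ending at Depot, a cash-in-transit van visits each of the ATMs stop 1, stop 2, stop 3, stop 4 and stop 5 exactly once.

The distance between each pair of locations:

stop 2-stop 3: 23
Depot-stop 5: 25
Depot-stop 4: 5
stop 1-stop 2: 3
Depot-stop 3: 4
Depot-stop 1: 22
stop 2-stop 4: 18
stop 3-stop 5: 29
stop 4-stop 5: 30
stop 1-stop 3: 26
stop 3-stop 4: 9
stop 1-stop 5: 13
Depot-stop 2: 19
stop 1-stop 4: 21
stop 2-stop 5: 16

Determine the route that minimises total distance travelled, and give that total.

72 — the shortest possible round trip.

With 5 stops there are 5!/2 = 60 distinct round trips (a route and its reverse cost the same).
Depot → stop 1 → stop 2 → stop 3 → stop 4 → stop 5 → Depot: 22+3+23+9+30+25 = 112
Depot → stop 1 → stop 2 → stop 3 → stop 5 → stop 4 → Depot: 22+3+23+29+30+5 = 112
Depot → stop 1 → stop 2 → stop 4 → stop 3 → stop 5 → Depot: 22+3+18+9+29+25 = 106
Depot → stop 1 → stop 2 → stop 4 → stop 5 → stop 3 → Depot: 22+3+18+30+29+4 = 106
Depot → stop 1 → stop 2 → stop 5 → stop 3 → stop 4 → Depot: 22+3+16+29+9+5 = 84
Depot → stop 1 → stop 2 → stop 5 → stop 4 → stop 3 → Depot: 22+3+16+30+9+4 = 84
Depot → stop 1 → stop 3 → stop 2 → stop 4 → stop 5 → Depot: 22+26+23+18+30+25 = 144
Depot → stop 1 → stop 3 → stop 2 → stop 5 → stop 4 → Depot: 22+26+23+16+30+5 = 122
Depot → stop 1 → stop 3 → stop 4 → stop 2 → stop 5 → Depot: 22+26+9+18+16+25 = 116
Depot → stop 1 → stop 3 → stop 4 → stop 5 → stop 2 → Depot: 22+26+9+30+16+19 = 122
Depot → stop 1 → stop 3 → stop 5 → stop 2 → stop 4 → Depot: 22+26+29+16+18+5 = 116
Depot → stop 1 → stop 3 → stop 5 → stop 4 → stop 2 → Depot: 22+26+29+30+18+19 = 144
Depot → stop 1 → stop 4 → stop 2 → stop 3 → stop 5 → Depot: 22+21+18+23+29+25 = 138
Depot → stop 1 → stop 4 → stop 2 → stop 5 → stop 3 → Depot: 22+21+18+16+29+4 = 110
… (46 more)
Depot → stop 3 → stop 4 → stop 2 → stop 1 → stop 5 → Depot: 4+9+18+3+13+25 = 72  ← best
The minimum is 72.
One optimal route: Depot → stop 3 → stop 4 → stop 2 → stop 1 → stop 5 → Depot (or its reverse).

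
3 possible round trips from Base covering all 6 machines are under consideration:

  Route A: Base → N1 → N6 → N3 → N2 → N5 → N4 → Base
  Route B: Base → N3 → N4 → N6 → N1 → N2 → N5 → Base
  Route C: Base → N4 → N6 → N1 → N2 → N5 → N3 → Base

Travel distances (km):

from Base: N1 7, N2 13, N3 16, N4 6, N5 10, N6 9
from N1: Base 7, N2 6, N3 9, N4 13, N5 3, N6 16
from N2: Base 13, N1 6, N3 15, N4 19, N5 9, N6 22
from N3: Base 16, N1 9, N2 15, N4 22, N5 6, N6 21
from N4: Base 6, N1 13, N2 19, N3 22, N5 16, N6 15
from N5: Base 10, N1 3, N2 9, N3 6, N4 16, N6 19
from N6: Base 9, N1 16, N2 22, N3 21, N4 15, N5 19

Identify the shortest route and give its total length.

Shortest is Route C, total 74 km.

Route A: 7 + 16 + 21 + 15 + 9 + 16 + 6 = 90
Route B: 16 + 22 + 15 + 16 + 6 + 9 + 10 = 94
Route C: 6 + 15 + 16 + 6 + 9 + 6 + 16 = 74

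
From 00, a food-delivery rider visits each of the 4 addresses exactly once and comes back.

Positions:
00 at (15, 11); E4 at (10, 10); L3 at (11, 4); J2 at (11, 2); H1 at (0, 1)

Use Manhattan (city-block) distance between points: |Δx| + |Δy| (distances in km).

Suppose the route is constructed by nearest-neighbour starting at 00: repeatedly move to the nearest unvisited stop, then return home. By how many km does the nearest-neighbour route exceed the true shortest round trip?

Excess over optimum: 2 km.

From 00: E4=6, L3=11, J2=13, H1=25 → choose E4 (6).
From E4: L3=7, J2=9, H1=19 → choose L3 (7).
From L3: J2=2, H1=14 → choose J2 (2).
From J2: H1=12 → choose H1 (12).
NN route 00 → E4 → L3 → J2 → H1 → 00 costs 52.
Optimal: 00 → E4 → H1 → J2 → L3 → 00 costs 50 (by enumerating all 12 distinct tours).
Excess = 52 − 50 = 2.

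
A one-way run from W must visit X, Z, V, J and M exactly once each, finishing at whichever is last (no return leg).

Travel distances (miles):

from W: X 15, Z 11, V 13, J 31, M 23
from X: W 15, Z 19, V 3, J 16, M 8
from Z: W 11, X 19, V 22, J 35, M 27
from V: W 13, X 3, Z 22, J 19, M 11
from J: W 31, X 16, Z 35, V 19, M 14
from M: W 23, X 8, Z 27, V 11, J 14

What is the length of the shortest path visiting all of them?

There are 5! = 120 possible orderings.
W→X→Z→V→J→M: 15+19+22+19+14 = 89
W→X→Z→V→M→J: 15+19+22+11+14 = 81
W→X→Z→J→V→M: 15+19+35+19+11 = 99
W→X→Z→J→M→V: 15+19+35+14+11 = 94
W→X→Z→M→V→J: 15+19+27+11+19 = 91
W→X→Z→M→J→V: 15+19+27+14+19 = 94
W→X→V→Z→J→M: 15+3+22+35+14 = 89
W→X→V→Z→M→J: 15+3+22+27+14 = 81
W→X→V→J→Z→M: 15+3+19+35+27 = 99
W→X→V→J→M→Z: 15+3+19+14+27 = 78
W→X→V→M→Z→J: 15+3+11+27+35 = 91
W→X→V→M→J→Z: 15+3+11+14+35 = 78
W→X→J→Z→V→M: 15+16+35+22+11 = 99
W→X→J→Z→M→V: 15+16+35+27+11 = 104
… (106 more)
W→Z→X→V→M→J: 11+19+3+11+14 = 58  ← best
The minimum is 58.
One shortest path: W → Z → X → V → M → J.

Shortest open route: 58 miles.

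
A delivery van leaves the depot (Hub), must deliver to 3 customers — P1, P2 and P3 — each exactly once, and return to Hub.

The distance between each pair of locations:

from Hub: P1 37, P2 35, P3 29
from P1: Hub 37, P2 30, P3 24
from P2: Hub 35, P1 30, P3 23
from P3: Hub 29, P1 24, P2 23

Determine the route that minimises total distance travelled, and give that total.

There are 3 distinct closed tours to check (reversals are equivalent).
Hub → P1 → P2 → P3 → Hub: 37+30+23+29 = 119
Hub → P1 → P3 → P2 → Hub: 37+24+23+35 = 119
Hub → P2 → P1 → P3 → Hub: 35+30+24+29 = 118
The minimum is 118.
One optimal route: Hub → P2 → P1 → P3 → Hub (or its reverse).

Shortest round trip = 118.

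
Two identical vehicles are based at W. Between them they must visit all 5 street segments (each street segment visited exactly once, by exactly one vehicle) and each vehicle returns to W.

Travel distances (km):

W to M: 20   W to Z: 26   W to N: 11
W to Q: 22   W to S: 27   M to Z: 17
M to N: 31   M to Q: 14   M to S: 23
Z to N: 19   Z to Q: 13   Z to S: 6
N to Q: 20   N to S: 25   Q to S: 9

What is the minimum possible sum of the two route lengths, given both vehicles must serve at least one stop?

Minimum combined distance: 96 km.

Try each way of splitting the stops between the two vehicles (each non-empty) and, for each split, find the best tour for each vehicle:
  {M} + {Z, N, Q, S}: 40 + 67 = 107
  {Z} + {M, N, Q, S}: 52 + 79 = 131
  {M, Z} + {N, Q, S}: 63 + 67 = 130
  {N} + {M, Z, Q, S}: 22 + 74 = 96
  {M, N} + {Z, Q, S}: 62 + 63 = 125
  {Z, N} + {M, Q, S}: 56 + 70 = 126
  … (15 splits in total)
Best: vehicle 1 W → N → W = 22; vehicle 2 W → M → Z → S → Q → W = 74; combined 96.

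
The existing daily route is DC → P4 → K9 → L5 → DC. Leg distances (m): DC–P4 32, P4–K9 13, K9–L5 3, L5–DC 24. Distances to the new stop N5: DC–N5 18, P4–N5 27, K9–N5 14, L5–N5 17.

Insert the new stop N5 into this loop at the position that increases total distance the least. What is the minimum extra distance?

Adding 11 m by placing N5 on the L5–DC leg.

Insertion cost between consecutive stops i–j is d(i,N5) + d(N5,j) − d(i,j):
  between DC and P4: 18 + 27 − 32 = 13
  between P4 and K9: 27 + 14 − 13 = 28
  between K9 and L5: 14 + 17 − 3 = 28
  between L5 and DC: 17 + 18 − 24 = 11
Cheapest insertion is between L5 and DC, adding 11.
New total = 72 + 11 = 83.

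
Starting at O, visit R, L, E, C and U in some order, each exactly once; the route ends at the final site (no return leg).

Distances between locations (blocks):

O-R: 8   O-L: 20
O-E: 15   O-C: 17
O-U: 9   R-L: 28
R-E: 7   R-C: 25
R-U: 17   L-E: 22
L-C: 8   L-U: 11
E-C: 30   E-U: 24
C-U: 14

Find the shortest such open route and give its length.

58 blocks — the minimum one-way total.

There are 5! = 120 possible orderings.
O→R→L→E→C→U: 8+28+22+30+14 = 102
O→R→L→E→U→C: 8+28+22+24+14 = 96
O→R→L→C→E→U: 8+28+8+30+24 = 98
O→R→L→C→U→E: 8+28+8+14+24 = 82
O→R→L→U→E→C: 8+28+11+24+30 = 101
O→R→L→U→C→E: 8+28+11+14+30 = 91
O→R→E→L→C→U: 8+7+22+8+14 = 59
O→R→E→L→U→C: 8+7+22+11+14 = 62
O→R→E→C→L→U: 8+7+30+8+11 = 64
O→R→E→C→U→L: 8+7+30+14+11 = 70
O→R→E→U→L→C: 8+7+24+11+8 = 58
O→R→E→U→C→L: 8+7+24+14+8 = 61
O→R→C→L→E→U: 8+25+8+22+24 = 87
O→R→C→L→U→E: 8+25+8+11+24 = 76
… (106 more)
The minimum is 58.
One shortest path: O → R → E → U → L → C.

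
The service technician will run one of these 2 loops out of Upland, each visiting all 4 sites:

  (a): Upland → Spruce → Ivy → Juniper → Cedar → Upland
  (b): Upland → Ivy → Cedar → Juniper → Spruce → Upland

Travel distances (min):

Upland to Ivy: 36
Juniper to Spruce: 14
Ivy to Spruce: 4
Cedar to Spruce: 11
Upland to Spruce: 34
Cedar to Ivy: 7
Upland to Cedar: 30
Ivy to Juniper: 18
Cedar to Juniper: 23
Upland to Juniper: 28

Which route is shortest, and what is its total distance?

(a): 34 + 4 + 18 + 23 + 30 = 109
(b): 36 + 7 + 23 + 14 + 34 = 114

109 min — (a) is the shortest.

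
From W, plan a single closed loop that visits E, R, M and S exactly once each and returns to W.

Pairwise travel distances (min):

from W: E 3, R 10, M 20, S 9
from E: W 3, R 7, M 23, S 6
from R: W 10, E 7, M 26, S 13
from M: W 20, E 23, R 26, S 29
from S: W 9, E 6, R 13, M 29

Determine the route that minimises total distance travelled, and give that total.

Minimum total distance: 68 min.

With 4 stops there are 4!/2 = 12 distinct round trips (a route and its reverse cost the same).
W → E → R → M → S → W: 3+7+26+29+9 = 74
W → E → R → S → M → W: 3+7+13+29+20 = 72
W → E → M → R → S → W: 3+23+26+13+9 = 74
W → E → M → S → R → W: 3+23+29+13+10 = 78
W → E → S → R → M → W: 3+6+13+26+20 = 68
W → E → S → M → R → W: 3+6+29+26+10 = 74
W → R → E → M → S → W: 10+7+23+29+9 = 78
W → R → E → S → M → W: 10+7+6+29+20 = 72
W → R → M → E → S → W: 10+26+23+6+9 = 74
W → R → S → E → M → W: 10+13+6+23+20 = 72
W → M → E → R → S → W: 20+23+7+13+9 = 72
W → M → R → E → S → W: 20+26+7+6+9 = 68
The minimum is 68.
One optimal route: W → E → S → R → M → W (or its reverse).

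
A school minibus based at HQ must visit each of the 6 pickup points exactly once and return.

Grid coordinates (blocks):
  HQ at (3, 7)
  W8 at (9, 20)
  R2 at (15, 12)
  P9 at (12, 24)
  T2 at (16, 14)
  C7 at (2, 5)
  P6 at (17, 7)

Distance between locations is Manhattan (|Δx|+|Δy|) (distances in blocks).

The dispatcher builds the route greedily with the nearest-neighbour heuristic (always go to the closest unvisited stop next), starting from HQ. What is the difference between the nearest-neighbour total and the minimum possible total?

HQ: C7=3, P6=14, R2=17, W8=19, T2=20, P9=26 ⇒ C7
C7: P6=17, R2=20, W8=22, T2=23, P9=29 ⇒ P6
P6: R2=7, T2=8, W8=21, P9=22 ⇒ R2
R2: T2=3, W8=14, P9=15 ⇒ T2
T2: W8=13, P9=14 ⇒ W8
W8: P9=7 ⇒ P9
NN route HQ → C7 → P6 → R2 → T2 → W8 → P9 → HQ costs 76.
Optimal: HQ → W8 → P9 → T2 → R2 → P6 → C7 → HQ costs 70 (by enumerating all 360 distinct tours).
Excess = 76 − 70 = 6.

The nearest-neighbour route is 6 blocks longer than optimal.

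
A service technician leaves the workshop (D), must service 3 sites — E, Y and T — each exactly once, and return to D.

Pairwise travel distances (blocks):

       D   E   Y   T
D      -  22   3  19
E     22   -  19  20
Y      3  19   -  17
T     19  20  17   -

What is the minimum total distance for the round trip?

There are 3 distinct closed tours to check (reversals are equivalent).
D → E → Y → T → D: 22+19+17+19 = 77
D → E → T → Y → D: 22+20+17+3 = 62
D → Y → E → T → D: 3+19+20+19 = 61
The minimum is 61.
One optimal route: D → Y → E → T → D (or its reverse).

Minimum total distance: 61 blocks.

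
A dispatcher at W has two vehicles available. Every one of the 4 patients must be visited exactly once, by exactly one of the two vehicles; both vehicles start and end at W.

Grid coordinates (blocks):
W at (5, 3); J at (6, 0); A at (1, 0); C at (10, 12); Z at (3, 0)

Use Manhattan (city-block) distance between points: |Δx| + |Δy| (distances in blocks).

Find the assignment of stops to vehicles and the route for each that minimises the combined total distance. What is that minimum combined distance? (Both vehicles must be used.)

Check every non-empty split of the stops between the two vehicles; for each half take its own optimal tour:
  {J} + {A, C, Z}: 8 + 42 = 50
  {A} + {J, C, Z}: 14 + 38 = 52
  {J, A} + {C, Z}: 16 + 38 = 54
  {C} + {J, A, Z}: 28 + 16 = 44
  {J, C} + {A, Z}: 34 + 14 = 48
  {A, C} + {J, Z}: 42 + 12 = 54
  … (7 splits in total)
Best: vehicle 1 W → C → W = 28; vehicle 2 W → J → A → Z → W = 16; combined 44.

Minimum combined distance: 44 blocks.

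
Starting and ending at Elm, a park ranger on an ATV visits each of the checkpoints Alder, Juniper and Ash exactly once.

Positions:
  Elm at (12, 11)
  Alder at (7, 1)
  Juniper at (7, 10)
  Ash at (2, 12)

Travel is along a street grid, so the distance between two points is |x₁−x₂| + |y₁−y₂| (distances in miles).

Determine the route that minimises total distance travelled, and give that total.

Minimum total distance: 42 miles.

With 3 stops there are 3!/2 = 3 distinct round trips (a route and its reverse cost the same).
Elm-Alder-Juniper-Ash-Elm: 15+9+7+11 = 42
Elm-Alder-Ash-Juniper-Elm: 15+16+7+6 = 44
Elm-Juniper-Alder-Ash-Elm: 6+9+16+11 = 42
The minimum is 42.
One optimal route: Elm → Alder → Juniper → Ash → Elm (or its reverse).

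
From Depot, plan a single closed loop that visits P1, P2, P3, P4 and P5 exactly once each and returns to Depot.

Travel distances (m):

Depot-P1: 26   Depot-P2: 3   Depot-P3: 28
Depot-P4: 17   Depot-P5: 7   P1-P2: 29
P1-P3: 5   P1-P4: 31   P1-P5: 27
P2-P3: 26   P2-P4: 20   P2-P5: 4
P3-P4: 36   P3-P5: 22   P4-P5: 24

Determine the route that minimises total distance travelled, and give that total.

With 5 stops there are 5!/2 = 60 distinct round trips (a route and its reverse cost the same).
Depot→P1→P2→P3→P4→P5→Depot: 26+29+26+36+24+7 = 148
Depot→P1→P2→P3→P5→P4→Depot: 26+29+26+22+24+17 = 144
Depot→P1→P2→P4→P3→P5→Depot: 26+29+20+36+22+7 = 140
Depot→P1→P2→P4→P5→P3→Depot: 26+29+20+24+22+28 = 149
Depot→P1→P2→P5→P3→P4→Depot: 26+29+4+22+36+17 = 134
Depot→P1→P2→P5→P4→P3→Depot: 26+29+4+24+36+28 = 147
Depot→P1→P3→P2→P4→P5→Depot: 26+5+26+20+24+7 = 108
Depot→P1→P3→P2→P5→P4→Depot: 26+5+26+4+24+17 = 102
Depot→P1→P3→P4→P2→P5→Depot: 26+5+36+20+4+7 = 98
Depot→P1→P3→P4→P5→P2→Depot: 26+5+36+24+4+3 = 98
Depot→P1→P3→P5→P2→P4→Depot: 26+5+22+4+20+17 = 94
Depot→P1→P3→P5→P4→P2→Depot: 26+5+22+24+20+3 = 100
Depot→P1→P4→P2→P3→P5→Depot: 26+31+20+26+22+7 = 132
Depot→P1→P4→P2→P5→P3→Depot: 26+31+20+4+22+28 = 131
… (46 more)
Depot→P2→P5→P3→P1→P4→Depot: 3+4+22+5+31+17 = 82  ← best
The minimum is 82.
One optimal route: Depot → P2 → P5 → P3 → P1 → P4 → Depot (or its reverse).

Minimum total distance: 82 m.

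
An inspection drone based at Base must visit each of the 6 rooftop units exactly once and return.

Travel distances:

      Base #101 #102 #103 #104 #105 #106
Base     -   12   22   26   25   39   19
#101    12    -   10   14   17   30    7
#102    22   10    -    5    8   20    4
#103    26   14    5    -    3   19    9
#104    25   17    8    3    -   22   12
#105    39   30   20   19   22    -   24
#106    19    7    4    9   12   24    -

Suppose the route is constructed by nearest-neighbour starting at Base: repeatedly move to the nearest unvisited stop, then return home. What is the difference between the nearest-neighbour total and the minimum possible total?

Base: #101=12, #106=19, #102=22, #104=25, #103=26, #105=39 ⇒ #101
#101: #106=7, #102=10, #103=14, #104=17, #105=30 ⇒ #106
#106: #102=4, #103=9, #104=12, #105=24 ⇒ #102
#102: #103=5, #104=8, #105=20 ⇒ #103
#103: #104=3, #105=19 ⇒ #104
#104: #105=22 ⇒ #105
NN route Base → #101 → #106 → #102 → #103 → #104 → #105 → Base costs 92.
Optimal: Base → #101 → #106 → #102 → #105 → #103 → #104 → Base costs 90 (by enumerating all 360 distinct tours).
Excess = 92 − 90 = 2.

The nearest-neighbour route is 2 longer than optimal.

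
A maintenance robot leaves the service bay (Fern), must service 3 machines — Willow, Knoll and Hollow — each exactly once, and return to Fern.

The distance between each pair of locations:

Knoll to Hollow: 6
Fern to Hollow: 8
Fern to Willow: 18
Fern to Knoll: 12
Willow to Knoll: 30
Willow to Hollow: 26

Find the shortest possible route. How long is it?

62 — the shortest possible round trip.

With 3 stops there are 3!/2 = 3 distinct round trips (a route and its reverse cost the same).
Fern-Willow-Knoll-Hollow-Fern: 18+30+6+8 = 62
Fern-Willow-Hollow-Knoll-Fern: 18+26+6+12 = 62
Fern-Knoll-Willow-Hollow-Fern: 12+30+26+8 = 76
The minimum is 62.
One optimal route: Fern → Willow → Knoll → Hollow → Fern (or its reverse).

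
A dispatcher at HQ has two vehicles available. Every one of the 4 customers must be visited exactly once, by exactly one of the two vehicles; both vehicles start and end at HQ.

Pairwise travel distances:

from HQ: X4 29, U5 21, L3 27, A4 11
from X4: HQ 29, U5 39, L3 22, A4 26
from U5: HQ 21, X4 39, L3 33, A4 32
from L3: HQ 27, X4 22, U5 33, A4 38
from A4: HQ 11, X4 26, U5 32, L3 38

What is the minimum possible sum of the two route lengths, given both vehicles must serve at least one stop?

Minimum combined distance: 127.

There are 2^3 − 1 = 7 ways to divide the 4 stops into two non-empty groups. For each, the best each vehicle can do is its own shortest tour through its group:
  {X4} + {U5, L3, A4}: 58 + 103 = 161
  {U5} + {X4, L3, A4}: 42 + 86 = 128
  {X4, U5} + {L3, A4}: 89 + 76 = 165
  {L3} + {X4, U5, A4}: 54 + 97 = 151
  {X4, L3} + {U5, A4}: 78 + 64 = 142
  {U5, L3} + {X4, A4}: 81 + 66 = 147
  … (7 splits in total)
  {X4, U5, L3} + {A4}: 105 + 22 = 127  ← best
Best: vehicle 1 HQ → X4 → L3 → U5 → HQ = 105; vehicle 2 HQ → A4 → HQ = 22; combined 127.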